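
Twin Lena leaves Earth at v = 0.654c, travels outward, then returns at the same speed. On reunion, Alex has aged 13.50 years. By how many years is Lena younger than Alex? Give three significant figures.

γ = 1/√(1 − 0.654²) = 1/√0.5723 = 1.322
Lena's elapsed proper time: τ = 13.50/1.322 = 10.21 years.
Age gap = Δt − τ = 13.50 − 10.21 years.

Δt − τ = 3.29 years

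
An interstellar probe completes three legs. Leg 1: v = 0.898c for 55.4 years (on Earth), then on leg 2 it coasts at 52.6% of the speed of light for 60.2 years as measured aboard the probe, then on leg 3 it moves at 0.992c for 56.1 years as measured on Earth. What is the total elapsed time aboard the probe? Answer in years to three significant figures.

τ = 91.7 years

Leg 1: γ = 1/√(1 − 0.898²) = 1/√0.1936 = 2.273; τ_1 = 55.4/2.273 = 24.38 years.
Leg 2: 60.2 years is already measured aboard the probe.
Leg 3: γ = 1/√(1 − 0.992²) = 1/√0.01594 = 7.922; τ_3 = 56.1/7.922 = 7.082 years.
Total: 24.38 + 60.20 + 7.082 years.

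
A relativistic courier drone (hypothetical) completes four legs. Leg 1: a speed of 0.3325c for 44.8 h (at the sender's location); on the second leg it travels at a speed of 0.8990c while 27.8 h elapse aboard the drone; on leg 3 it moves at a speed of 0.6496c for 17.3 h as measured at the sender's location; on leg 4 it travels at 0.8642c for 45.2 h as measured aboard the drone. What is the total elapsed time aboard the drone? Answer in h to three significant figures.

Leg 1: γ = 1/√(1 − 0.3325²) = 1/√0.8894 = 1.060; τ_1 = 44.8/1.060 = 42.25 h.
Leg 2: 27.8 h is already measured aboard the drone.
Leg 3: γ = 1/√(1 − 0.6496²) = 1/√0.5780 = 1.315; τ_3 = 17.3/1.315 = 13.15 h.
Leg 4: 45.2 h is already measured aboard the drone.
Total: 42.25 + 27.80 + 13.15 + 45.20 h.

τ = 128 h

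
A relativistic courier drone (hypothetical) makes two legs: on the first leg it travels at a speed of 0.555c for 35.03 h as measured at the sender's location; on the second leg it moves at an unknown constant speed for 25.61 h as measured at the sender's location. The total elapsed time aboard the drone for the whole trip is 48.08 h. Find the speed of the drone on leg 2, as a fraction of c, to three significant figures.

Leg 1: γ = 1/√(1 − 0.555²) = 1/√0.6920 = 1.202; τ_1 = 35.03/1.202 = 29.14 h.
Leg 2: speed unknown; τ_2 = 25.61/γ_2.
Total proper time: 29.14 + τ_2 = 48.08, so τ_2 = 48.08 − 29.14 = 18.94 h.
γ_2 = 25.61/18.94 = 1.352; β = √(1 − 1/γ²) = √0.4530.

β = 0.673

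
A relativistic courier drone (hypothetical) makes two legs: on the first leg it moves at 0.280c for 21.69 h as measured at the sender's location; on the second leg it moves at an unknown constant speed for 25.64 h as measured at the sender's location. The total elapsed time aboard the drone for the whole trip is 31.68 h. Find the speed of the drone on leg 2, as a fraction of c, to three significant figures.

Leg 1: γ = 1/√(1 − 0.280²) = 25/24 ≈ 1.042; τ_1 = 21.69/1.042 = 20.82 h.
Leg 2: speed unknown; τ_2 = 25.64/γ_2.
Total proper time: 20.82 + τ_2 = 31.68, so τ_2 = 31.68 − 20.82 = 10.86 h.
γ_2 = 25.64/10.86 = 2.361; β = √(1 − 1/γ²) = √0.8207.

β = 0.906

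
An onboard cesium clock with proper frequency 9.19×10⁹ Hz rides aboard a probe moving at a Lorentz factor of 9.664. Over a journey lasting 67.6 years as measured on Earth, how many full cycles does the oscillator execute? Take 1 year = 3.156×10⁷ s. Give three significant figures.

N = 2.03×10¹⁸

γ = 9.664
The oscillator's own cycle count is N = f × τ where τ is the proper time aboard the probe. τ = Δt/γ = 67.6/9.664 = 6.995 years = 2.208×10⁸ s.
N = 9.19×10⁹ × 2.208×10⁸ = 2.029×10¹⁸.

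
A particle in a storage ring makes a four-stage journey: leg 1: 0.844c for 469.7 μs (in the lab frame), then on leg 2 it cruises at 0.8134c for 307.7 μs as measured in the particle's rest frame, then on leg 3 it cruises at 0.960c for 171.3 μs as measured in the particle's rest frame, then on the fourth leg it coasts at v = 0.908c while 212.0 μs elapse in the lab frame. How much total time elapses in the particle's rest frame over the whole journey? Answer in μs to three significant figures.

τ = 820 μs

Leg 1: γ = 1/√(1 − 0.844²) = 1/√0.2877 = 1.864; τ_1 = 469.7/1.864 = 251.9 μs.
Leg 2: 307.7 μs is already measured in the particle's rest frame.
Leg 3: 171.3 μs is already measured in the particle's rest frame.
Leg 4: γ = 1/√(1 − 0.908²) = 1/√0.1755 = 2.387; τ_4 = 212.0/2.387 = 88.82 μs.
Total: 251.9 + 307.7 + 171.3 + 88.82 μs.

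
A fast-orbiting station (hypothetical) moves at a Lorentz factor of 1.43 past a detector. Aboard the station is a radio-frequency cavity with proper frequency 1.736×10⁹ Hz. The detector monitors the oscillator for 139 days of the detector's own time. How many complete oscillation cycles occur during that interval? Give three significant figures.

N = 1.46×10¹⁶

γ = 1.43
During 139 days of lab time, the oscillator's proper time advances by τ = Δt/γ = 139/1.430 = 97.20 days = 8.398×10⁶ s.
N = f × τ = 1.736×10⁹ × 8.398×10⁶ = 1.458×10¹⁶.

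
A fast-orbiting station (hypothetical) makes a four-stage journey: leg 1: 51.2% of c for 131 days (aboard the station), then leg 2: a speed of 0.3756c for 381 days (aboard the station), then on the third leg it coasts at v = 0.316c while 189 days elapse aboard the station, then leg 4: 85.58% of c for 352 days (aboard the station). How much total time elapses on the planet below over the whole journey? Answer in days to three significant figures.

Leg 1: β = 0.512; γ = 1/√(1 − 0.512²) = 1/√0.7379 = 1.164; Δt_1 = 1.164 × 131 = 152.5 days.
Leg 2: γ = 1/√(1 − 0.3756²) = 1/√0.8589 = 1.079; Δt_2 = 1.079 × 381 = 411.1 days.
Leg 3: γ = 1/√(1 − 0.316²) = 1/√0.9001 = 1.054; Δt_3 = 1.054 × 189 = 199.2 days.
Leg 4: β = 0.8558; γ = 1/√(1 − 0.8558²) = 1/√0.2676 = 1.933; Δt_4 = 1.933 × 352 = 680.4 days.
Total: 152.5 + 411.1 + 199.2 + 680.4 days.

Δt = 1440 days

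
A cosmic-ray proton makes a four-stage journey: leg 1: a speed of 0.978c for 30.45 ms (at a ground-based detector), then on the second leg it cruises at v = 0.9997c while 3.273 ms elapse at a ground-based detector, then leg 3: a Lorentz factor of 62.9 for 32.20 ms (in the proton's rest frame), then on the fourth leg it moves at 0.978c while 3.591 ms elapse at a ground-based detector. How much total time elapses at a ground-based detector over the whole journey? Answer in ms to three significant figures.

Δt = 2060 ms

Leg 1: 30.45 ms is already measured at a ground-based detector.
Leg 2: 3.273 ms is already measured at a ground-based detector.
Leg 3: γ = 62.9; Δt_3 = 62.90 × 32.20 = 2025 ms.
Leg 4: 3.591 ms is already measured at a ground-based detector.
Total: 30.45 + 3.273 + 2025 + 3.591 ms.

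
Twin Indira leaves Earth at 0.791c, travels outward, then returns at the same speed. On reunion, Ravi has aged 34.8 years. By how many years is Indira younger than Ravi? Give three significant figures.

γ = 1/√(1 − 0.791²) = 1/√0.3743 = 1.634
Indira's elapsed proper time: τ = 34.8/1.634 = 21.29 years.
Age gap = Δt − τ = 34.8 − 21.29 years.

Δt − τ = 13.5 years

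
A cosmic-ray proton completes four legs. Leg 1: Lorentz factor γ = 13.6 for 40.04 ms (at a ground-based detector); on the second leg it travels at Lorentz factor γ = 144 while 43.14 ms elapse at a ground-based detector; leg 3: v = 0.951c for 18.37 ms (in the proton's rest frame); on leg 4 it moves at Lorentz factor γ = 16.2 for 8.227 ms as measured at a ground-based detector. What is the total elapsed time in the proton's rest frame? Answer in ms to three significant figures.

τ = 22.1 ms

Leg 1: γ = 13.6; τ_1 = 40.04/13.60 = 2.944 ms.
Leg 2: γ = 144; τ_2 = 43.14/144.0 = 0.2996 ms.
Leg 3: 18.37 ms is already measured in the proton's rest frame.
Leg 4: γ = 16.2; τ_4 = 8.227/16.20 = 0.5078 ms.
Total: 2.944 + 0.2996 + 18.37 + 0.5078 ms.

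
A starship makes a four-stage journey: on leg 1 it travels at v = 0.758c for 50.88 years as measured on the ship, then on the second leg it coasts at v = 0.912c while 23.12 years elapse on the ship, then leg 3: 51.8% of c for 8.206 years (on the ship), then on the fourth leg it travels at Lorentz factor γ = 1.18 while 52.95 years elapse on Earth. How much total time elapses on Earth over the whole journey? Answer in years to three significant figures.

Δt = 197 years

Leg 1: γ = 1/√(1 − 0.758²) = 1/√0.4254 = 1.533; Δt_1 = 1.533 × 50.88 = 78.01 years.
Leg 2: γ = 1/√(1 − 0.912²) = 1/√0.1683 = 2.438; Δt_2 = 2.438 × 23.12 = 56.36 years.
Leg 3: β = 0.518; γ = 1/√(1 − 0.518²) = 1/√0.7317 = 1.169; Δt_3 = 1.169 × 8.206 = 9.593 years.
Leg 4: 52.95 years is already measured on Earth.
Total: 78.01 + 56.36 + 9.593 + 52.95 years.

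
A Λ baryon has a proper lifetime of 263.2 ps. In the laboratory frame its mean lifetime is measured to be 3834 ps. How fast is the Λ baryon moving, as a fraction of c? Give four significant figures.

γ = Δt/τ₀ = 3834/263.2 = 14.57
β = √(1 − 1/γ²) = √(1 − 0.004713) = √0.9953

v = 0.9976c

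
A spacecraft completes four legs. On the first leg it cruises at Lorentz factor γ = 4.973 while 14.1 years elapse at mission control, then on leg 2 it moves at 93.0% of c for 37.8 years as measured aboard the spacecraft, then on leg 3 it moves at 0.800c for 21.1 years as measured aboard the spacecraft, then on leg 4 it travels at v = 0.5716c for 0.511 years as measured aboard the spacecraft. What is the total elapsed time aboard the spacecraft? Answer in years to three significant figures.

Leg 1: γ = 4.973; τ_1 = 14.1/4.973 = 2.835 years.
Leg 2: 37.8 years is already measured aboard the spacecraft.
Leg 3: 21.1 years is already measured aboard the spacecraft.
Leg 4: 0.511 years is already measured aboard the spacecraft.
Total: 2.835 + 37.80 + 21.10 + 0.5110 years.

τ = 62.2 years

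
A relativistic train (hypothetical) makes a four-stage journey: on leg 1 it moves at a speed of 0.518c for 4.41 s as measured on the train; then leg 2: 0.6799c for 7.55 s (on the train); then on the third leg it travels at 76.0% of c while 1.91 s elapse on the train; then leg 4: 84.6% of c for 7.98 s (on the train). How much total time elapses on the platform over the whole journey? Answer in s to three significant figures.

Leg 1: γ = 1/√(1 − 0.518²) = 1/√0.7317 = 1.169; Δt_1 = 1.169 × 4.41 = 5.156 s.
Leg 2: γ = 1/√(1 − 0.6799²) = 1/√0.5377 = 1.364; Δt_2 = 1.364 × 7.55 = 10.30 s.
Leg 3: β = 0.760; γ = 1/√(1 − 0.760²) = 1/√0.4224 = 1.539; Δt_3 = 1.539 × 1.91 = 2.939 s.
Leg 4: β = 0.846; γ = 1/√(1 − 0.846²) = 1/√0.2843 = 1.876; Δt_4 = 1.876 × 7.98 = 14.97 s.
Total: 5.156 + 10.30 + 2.939 + 14.97 s.

Δt = 33.4 s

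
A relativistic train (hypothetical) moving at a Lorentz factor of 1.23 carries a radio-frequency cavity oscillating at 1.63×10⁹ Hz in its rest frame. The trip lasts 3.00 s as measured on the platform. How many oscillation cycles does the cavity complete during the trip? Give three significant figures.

N = 3.98×10⁹

γ = 1.23
The oscillator's own cycle count is N = f × τ where τ is the proper time on the train. τ = Δt/γ = 3.00/1.230 = 2.439 s = 2.439×10⁰ s.
N = 1.63×10⁹ × 2.439×10⁰ = 3.976×10⁹.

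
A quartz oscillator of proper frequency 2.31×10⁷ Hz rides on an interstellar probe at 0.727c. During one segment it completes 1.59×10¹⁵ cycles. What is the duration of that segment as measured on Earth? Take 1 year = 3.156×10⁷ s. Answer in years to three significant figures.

Δt = 3.18 years

γ = 1/√(1 − 0.727²) = 1/√0.4715 = 1.456
Proper time for N cycles: τ = N/f = 1.59×10¹⁵/(2.31×10⁷) = 6.883×10⁷ s = 2.181 years.
Lab-frame duration Δt = γτ = 1.456 × 2.181 = 3.176 years.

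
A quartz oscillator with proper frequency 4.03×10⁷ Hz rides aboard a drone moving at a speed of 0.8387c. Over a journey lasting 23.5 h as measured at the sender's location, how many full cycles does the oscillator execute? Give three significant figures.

N = 1.86×10¹²

γ = 1/√(1 − 0.8387²) = 1/√0.2966 = 1.836
The oscillator's own cycle count is N = f × τ where τ is the proper time aboard the drone. τ = Δt/γ = 23.5/1.836 = 12.80 h = 4.607×10⁴ s.
N = 4.03×10⁷ × 4.607×10⁴ = 1.857×10¹².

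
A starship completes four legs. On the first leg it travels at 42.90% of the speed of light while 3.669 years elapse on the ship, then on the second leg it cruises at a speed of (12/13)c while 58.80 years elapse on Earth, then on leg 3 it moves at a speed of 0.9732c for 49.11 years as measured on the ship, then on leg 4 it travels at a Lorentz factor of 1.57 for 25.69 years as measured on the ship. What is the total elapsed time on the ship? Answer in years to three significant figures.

Leg 1: 3.669 years is already measured on the ship.
Leg 2: γ = 1/√(1 − (12/13)²) = 13/5 = 2.600; τ_2 = 58.80/2.600 = 22.62 years.
Leg 3: 49.11 years is already measured on the ship.
Leg 4: 25.69 years is already measured on the ship.
Total: 3.669 + 22.62 + 49.11 + 25.69 years.

τ = 101 years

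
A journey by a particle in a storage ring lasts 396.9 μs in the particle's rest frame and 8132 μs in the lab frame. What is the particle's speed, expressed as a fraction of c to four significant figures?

v = 0.9988c

The proper time is measured in the particle's rest frame (both events occur at the particle's location); Δt is measured in the lab frame. γ = Δt/τ = 8132/396.9 = 20.49.
β = √(1 − 1/γ²) = √(1 − 0.002382) = √0.9976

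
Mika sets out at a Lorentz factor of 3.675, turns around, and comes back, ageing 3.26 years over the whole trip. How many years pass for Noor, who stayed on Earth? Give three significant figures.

γ = 3.675
Earth-frame duration is the dilated interval: Δt = γτ = 3.675 × 3.26 years.

Δt = 12.0 years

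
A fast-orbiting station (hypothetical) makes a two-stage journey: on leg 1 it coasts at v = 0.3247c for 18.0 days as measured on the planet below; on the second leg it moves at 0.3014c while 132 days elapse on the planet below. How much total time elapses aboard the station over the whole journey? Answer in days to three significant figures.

Leg 1: γ = 1/√(1 − 0.3247²) = 1/√0.8946 = 1.057; τ_1 = 18.0/1.057 = 17.02 days.
Leg 2: γ = 1/√(1 − 0.3014²) = 1/√0.9092 = 1.049; τ_2 = 132/1.049 = 125.9 days.
Total: 17.02 + 125.9 days.

τ = 143 days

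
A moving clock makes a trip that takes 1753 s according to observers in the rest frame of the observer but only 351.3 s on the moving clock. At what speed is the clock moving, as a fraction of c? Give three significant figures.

The proper time is measured on the moving clock (both events occur at the clock's location); Δt is measured in the rest frame of the observer. γ = Δt/τ = 1753/351.3 = 4.990.
β = √(1 − 1/γ²) = √(1 − 0.04016) = √0.9598

β = 0.980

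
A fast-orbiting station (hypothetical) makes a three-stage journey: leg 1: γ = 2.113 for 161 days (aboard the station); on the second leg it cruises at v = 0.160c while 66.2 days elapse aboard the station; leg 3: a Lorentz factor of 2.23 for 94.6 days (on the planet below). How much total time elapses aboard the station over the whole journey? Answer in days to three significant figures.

τ = 270 days

Leg 1: 161 days is already measured aboard the station.
Leg 2: 66.2 days is already measured aboard the station.
Leg 3: γ = 2.23; τ_3 = 94.6/2.230 = 42.42 days.
Total: 161.0 + 66.20 + 42.42 days.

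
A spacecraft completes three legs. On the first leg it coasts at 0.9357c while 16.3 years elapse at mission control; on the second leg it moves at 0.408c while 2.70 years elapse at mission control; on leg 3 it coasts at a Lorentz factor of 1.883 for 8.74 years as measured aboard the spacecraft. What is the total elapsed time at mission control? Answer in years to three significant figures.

Δt = 35.5 years

Leg 1: 16.3 years is already measured at mission control.
Leg 2: 2.70 years is already measured at mission control.
Leg 3: γ = 1.883; Δt_3 = 1.883 × 8.74 = 16.46 years.
Total: 16.30 + 2.700 + 16.46 years.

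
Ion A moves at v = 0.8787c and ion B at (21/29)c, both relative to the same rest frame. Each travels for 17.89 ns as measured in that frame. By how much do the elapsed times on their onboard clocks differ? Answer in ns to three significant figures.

A: γ = 1/√(1 − 0.8787²) = 1/√0.2279 = 2.095; τ_A = 17.89/2.095 = 8.540 ns.
B: γ = 1/√(1 − (21/29)²) = 29/20 = 1.450; τ_B = 17.89/1.450 = 12.34 ns.

|τ_A − τ_B| = 3.80 ns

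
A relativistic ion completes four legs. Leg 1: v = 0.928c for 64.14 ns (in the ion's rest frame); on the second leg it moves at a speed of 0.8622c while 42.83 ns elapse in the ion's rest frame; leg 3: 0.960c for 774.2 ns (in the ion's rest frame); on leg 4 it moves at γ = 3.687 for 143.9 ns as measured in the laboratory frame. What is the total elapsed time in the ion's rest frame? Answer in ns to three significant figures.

τ = 920 ns

Leg 1: 64.14 ns is already measured in the ion's rest frame.
Leg 2: 42.83 ns is already measured in the ion's rest frame.
Leg 3: 774.2 ns is already measured in the ion's rest frame.
Leg 4: γ = 3.687; τ_4 = 143.9/3.687 = 39.03 ns.
Total: 64.14 + 42.83 + 774.2 + 39.03 ns.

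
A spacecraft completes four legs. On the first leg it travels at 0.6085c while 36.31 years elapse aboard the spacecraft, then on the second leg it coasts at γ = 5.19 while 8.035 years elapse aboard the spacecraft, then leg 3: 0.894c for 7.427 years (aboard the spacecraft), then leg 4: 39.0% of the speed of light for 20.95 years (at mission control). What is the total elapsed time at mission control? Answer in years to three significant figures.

Leg 1: γ = 1/√(1 − 0.6085²) = 1/√0.6297 = 1.260; Δt_1 = 1.260 × 36.31 = 45.76 years.
Leg 2: γ = 5.19; Δt_2 = 5.190 × 8.035 = 41.70 years.
Leg 3: γ = 1/√(1 − 0.894²) = 1/√0.2008 = 2.232; Δt_3 = 2.232 × 7.427 = 16.58 years.
Leg 4: 20.95 years is already measured at mission control.
Total: 45.76 + 41.70 + 16.58 + 20.95 years.

Δt = 125 years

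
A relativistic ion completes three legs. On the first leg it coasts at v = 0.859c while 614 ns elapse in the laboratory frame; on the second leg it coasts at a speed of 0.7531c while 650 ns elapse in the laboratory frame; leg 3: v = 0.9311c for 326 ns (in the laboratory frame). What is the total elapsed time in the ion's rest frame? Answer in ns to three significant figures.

τ = 861 ns

Leg 1: γ = 1/√(1 − 0.859²) = 1/√0.2621 = 1.953; τ_1 = 614/1.953 = 314.4 ns.
Leg 2: γ = 1/√(1 − 0.7531²) = 1/√0.4328 = 1.520; τ_2 = 650/1.520 = 427.6 ns.
Leg 3: γ = 1/√(1 − 0.9311²) = 1/√0.1331 = 2.741; τ_3 = 326/2.741 = 118.9 ns.
Total: 314.4 + 427.6 + 118.9 ns.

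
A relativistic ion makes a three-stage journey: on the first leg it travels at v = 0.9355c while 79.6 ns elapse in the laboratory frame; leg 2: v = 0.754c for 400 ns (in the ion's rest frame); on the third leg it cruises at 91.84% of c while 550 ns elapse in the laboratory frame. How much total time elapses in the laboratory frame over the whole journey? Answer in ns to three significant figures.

Δt = 1240 ns

Leg 1: 79.6 ns is already measured in the laboratory frame.
Leg 2: γ = 1/√(1 − 0.754²) = 1/√0.4315 = 1.522; Δt_2 = 1.522 × 400 = 608.9 ns.
Leg 3: 550 ns is already measured in the laboratory frame.
Total: 79.60 + 608.9 + 550.0 ns.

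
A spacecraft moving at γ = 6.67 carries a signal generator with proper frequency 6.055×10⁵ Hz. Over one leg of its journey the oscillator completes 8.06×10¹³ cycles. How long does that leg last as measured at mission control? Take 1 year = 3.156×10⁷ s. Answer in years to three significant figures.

γ = 6.67
Proper time for N cycles: τ = N/f = 8.06×10¹³/(6.055×10⁵) = 1.331×10⁸ s = 4.218 years.
Lab-frame duration Δt = γτ = 6.670 × 4.218 = 28.13 years.

Δt = 28.1 years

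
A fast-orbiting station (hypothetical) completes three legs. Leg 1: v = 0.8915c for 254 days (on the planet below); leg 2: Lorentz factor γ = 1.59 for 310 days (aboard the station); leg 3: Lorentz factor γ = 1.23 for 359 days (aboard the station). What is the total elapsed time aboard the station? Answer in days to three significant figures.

Leg 1: γ = 1/√(1 − 0.8915²) = 1/√0.2052 = 2.207; τ_1 = 254/2.207 = 115.1 days.
Leg 2: 310 days is already measured aboard the station.
Leg 3: 359 days is already measured aboard the station.
Total: 115.1 + 310.0 + 359.0 days.

τ = 784 days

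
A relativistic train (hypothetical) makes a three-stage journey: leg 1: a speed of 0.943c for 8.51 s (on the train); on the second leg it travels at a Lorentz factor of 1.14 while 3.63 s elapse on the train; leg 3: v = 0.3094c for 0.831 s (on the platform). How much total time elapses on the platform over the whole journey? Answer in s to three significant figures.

Δt = 30.5 s

Leg 1: γ = 1/√(1 − 0.943²) = 1/√0.1108 = 3.005; Δt_1 = 3.005 × 8.51 = 25.57 s.
Leg 2: γ = 1.14; Δt_2 = 1.140 × 3.63 = 4.138 s.
Leg 3: 0.831 s is already measured on the platform.
Total: 25.57 + 4.138 + 0.8310 s.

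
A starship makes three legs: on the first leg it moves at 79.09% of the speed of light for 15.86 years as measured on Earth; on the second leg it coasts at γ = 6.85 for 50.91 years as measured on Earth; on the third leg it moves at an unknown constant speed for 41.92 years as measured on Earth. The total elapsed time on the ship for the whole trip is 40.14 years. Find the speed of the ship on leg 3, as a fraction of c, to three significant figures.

Leg 1: β = 0.7909; γ = 1/√(1 − 0.7909²) = 1/√0.3745 = 1.634; τ_1 = 15.86/1.634 = 9.705 years.
Leg 2: γ = 6.85; τ_2 = 50.91/6.850 = 7.432 years.
Leg 3: speed unknown; τ_3 = 41.92/γ_3.
Total proper time: 9.705 + 7.432 + τ_3 = 40.14, so τ_3 = 40.14 − 17.14 = 23.00 years.
γ_3 = 41.92/23.00 = 1.822; β = √(1 − 1/γ²) = √0.6989.

β = 0.836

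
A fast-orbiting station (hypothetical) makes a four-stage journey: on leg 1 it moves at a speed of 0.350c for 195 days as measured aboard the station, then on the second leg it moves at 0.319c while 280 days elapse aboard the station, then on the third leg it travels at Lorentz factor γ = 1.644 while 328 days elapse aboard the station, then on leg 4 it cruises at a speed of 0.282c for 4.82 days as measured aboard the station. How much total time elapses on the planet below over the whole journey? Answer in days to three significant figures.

Δt = 1050 days

Leg 1: γ = 1/√(1 − 0.350²) = 1/√0.8775 = 1.068; Δt_1 = 1.068 × 195 = 208.2 days.
Leg 2: γ = 1/√(1 − 0.319²) = 1/√0.8982 = 1.055; Δt_2 = 1.055 × 280 = 295.4 days.
Leg 3: γ = 1.644; Δt_3 = 1.644 × 328 = 539.2 days.
Leg 4: γ = 1/√(1 − 0.282²) = 1/√0.9205 = 1.042; Δt_4 = 1.042 × 4.82 = 5.024 days.
Total: 208.2 + 295.4 + 539.2 + 5.024 days.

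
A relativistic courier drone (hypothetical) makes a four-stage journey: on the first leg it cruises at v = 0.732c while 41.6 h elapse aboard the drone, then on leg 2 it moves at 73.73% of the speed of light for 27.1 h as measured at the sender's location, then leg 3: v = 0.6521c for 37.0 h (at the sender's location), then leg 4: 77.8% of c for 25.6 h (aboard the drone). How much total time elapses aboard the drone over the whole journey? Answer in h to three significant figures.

τ = 114 h

Leg 1: 41.6 h is already measured aboard the drone.
Leg 2: β = 0.7373; γ = 1/√(1 − 0.7373²) = 1/√0.4564 = 1.480; τ_2 = 27.1/1.480 = 18.31 h.
Leg 3: γ = 1/√(1 − 0.6521²) = 1/√0.5748 = 1.319; τ_3 = 37.0/1.319 = 28.05 h.
Leg 4: 25.6 h is already measured aboard the drone.
Total: 41.60 + 18.31 + 28.05 + 25.60 h.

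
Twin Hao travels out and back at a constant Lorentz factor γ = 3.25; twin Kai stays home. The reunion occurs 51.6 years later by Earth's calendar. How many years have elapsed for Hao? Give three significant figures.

τ = 15.9 years

γ = 3.25
Hao's clock measures proper time along the trip: τ = Δt/γ = 51.6/3.250 years.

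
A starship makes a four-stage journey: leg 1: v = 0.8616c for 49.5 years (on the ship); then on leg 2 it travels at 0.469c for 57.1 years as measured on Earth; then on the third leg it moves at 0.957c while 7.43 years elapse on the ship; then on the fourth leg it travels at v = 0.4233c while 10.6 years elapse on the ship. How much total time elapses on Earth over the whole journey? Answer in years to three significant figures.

Δt = 192 years

Leg 1: γ = 1/√(1 − 0.8616²) = 1/√0.2576 = 1.970; Δt_1 = 1.970 × 49.5 = 97.52 years.
Leg 2: 57.1 years is already measured on Earth.
Leg 3: γ = 1/√(1 − 0.957²) = 1/√0.08415 = 3.447; Δt_3 = 3.447 × 7.43 = 25.61 years.
Leg 4: γ = 1/√(1 − 0.4233²) = 1/√0.8208 = 1.104; Δt_4 = 1.104 × 10.6 = 11.70 years.
Total: 97.52 + 57.10 + 25.61 + 11.70 years.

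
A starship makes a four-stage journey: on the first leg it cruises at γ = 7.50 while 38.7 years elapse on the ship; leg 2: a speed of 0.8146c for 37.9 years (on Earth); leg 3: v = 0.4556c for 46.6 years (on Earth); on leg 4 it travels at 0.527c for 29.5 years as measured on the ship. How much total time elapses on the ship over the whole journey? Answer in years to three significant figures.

Leg 1: 38.7 years is already measured on the ship.
Leg 2: γ = 1/√(1 − 0.8146²) = 1/√0.3364 = 1.724; τ_2 = 37.9/1.724 = 21.98 years.
Leg 3: γ = 1/√(1 − 0.4556²) = 1/√0.7924 = 1.123; τ_3 = 46.6/1.123 = 41.48 years.
Leg 4: 29.5 years is already measured on the ship.
Total: 38.70 + 21.98 + 41.48 + 29.50 years.

τ = 132 years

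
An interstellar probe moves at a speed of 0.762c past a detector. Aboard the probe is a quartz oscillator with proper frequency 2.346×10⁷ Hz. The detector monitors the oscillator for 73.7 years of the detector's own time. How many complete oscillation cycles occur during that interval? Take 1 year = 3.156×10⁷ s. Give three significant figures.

N = 3.53×10¹⁶

γ = 1/√(1 − 0.762²) = 1/√0.4194 = 1.544
During 73.7 years of lab time, the oscillator's proper time advances by τ = Δt/γ = 73.7/1.544 = 47.73 years = 1.506×10⁹ s.
N = f × τ = 2.346×10⁷ × 1.506×10⁹ = 3.534×10¹⁶.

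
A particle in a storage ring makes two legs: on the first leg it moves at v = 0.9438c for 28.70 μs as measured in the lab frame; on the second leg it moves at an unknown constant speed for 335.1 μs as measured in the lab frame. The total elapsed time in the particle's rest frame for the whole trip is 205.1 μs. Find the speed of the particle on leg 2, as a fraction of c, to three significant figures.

Leg 1: γ = 1/√(1 − 0.9438²) = 1/√0.1092 = 3.026; τ_1 = 28.70/3.026 = 9.486 μs.
Leg 2: speed unknown; τ_2 = 335.1/γ_2.
Total proper time: 9.486 + τ_2 = 205.1, so τ_2 = 205.1 − 9.486 = 195.6 μs.
γ_2 = 335.1/195.6 = 1.713; β = √(1 − 1/γ²) = √0.6592.

β = 0.812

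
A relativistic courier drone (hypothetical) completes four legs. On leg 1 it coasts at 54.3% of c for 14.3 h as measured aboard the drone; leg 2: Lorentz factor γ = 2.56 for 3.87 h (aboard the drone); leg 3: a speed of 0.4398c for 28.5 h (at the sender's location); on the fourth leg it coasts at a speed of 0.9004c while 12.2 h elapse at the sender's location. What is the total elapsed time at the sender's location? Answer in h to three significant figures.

Δt = 67.6 h

Leg 1: β = 0.543; γ = 1/√(1 − 0.543²) = 1/√0.7052 = 1.191; Δt_1 = 1.191 × 14.3 = 17.03 h.
Leg 2: γ = 2.56; Δt_2 = 2.560 × 3.87 = 9.907 h.
Leg 3: 28.5 h is already measured at the sender's location.
Leg 4: 12.2 h is already measured at the sender's location.
Total: 17.03 + 9.907 + 28.50 + 12.20 h.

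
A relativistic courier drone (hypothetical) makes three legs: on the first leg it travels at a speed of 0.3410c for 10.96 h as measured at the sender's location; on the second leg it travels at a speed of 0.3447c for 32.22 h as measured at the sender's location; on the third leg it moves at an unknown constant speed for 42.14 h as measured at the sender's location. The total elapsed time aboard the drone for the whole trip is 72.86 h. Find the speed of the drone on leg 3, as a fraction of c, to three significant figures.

β = 0.642

Leg 1: γ = 1/√(1 − 0.3410²) = 1/√0.8837 = 1.064; τ_1 = 10.96/1.064 = 10.30 h.
Leg 2: γ = 1/√(1 − 0.3447²) = 1/√0.8812 = 1.065; τ_2 = 32.22/1.065 = 30.25 h.
Leg 3: speed unknown; τ_3 = 42.14/γ_3.
Total proper time: 10.30 + 30.25 + τ_3 = 72.86, so τ_3 = 72.86 − 40.55 = 32.31 h.
γ_3 = 42.14/32.31 = 1.304; β = √(1 − 1/γ²) = √0.4121.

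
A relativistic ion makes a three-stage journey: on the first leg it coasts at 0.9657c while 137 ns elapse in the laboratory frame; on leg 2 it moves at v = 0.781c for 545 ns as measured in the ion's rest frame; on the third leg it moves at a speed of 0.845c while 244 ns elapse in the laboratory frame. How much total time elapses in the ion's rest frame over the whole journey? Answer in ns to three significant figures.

Leg 1: γ = 1/√(1 − 0.9657²) = 1/√0.06742 = 3.851; τ_1 = 137/3.851 = 35.57 ns.
Leg 2: 545 ns is already measured in the ion's rest frame.
Leg 3: γ = 1/√(1 − 0.845²) = 1/√0.2860 = 1.870; τ_3 = 244/1.870 = 130.5 ns.
Total: 35.57 + 545.0 + 130.5 ns.

τ = 711 ns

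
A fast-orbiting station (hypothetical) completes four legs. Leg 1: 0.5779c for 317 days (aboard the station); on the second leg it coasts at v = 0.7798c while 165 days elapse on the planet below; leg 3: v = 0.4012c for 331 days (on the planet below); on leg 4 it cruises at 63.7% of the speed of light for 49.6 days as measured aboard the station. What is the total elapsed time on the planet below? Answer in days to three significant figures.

Leg 1: γ = 1/√(1 − 0.5779²) = 1/√0.6660 = 1.225; Δt_1 = 1.225 × 317 = 388.4 days.
Leg 2: 165 days is already measured on the planet below.
Leg 3: 331 days is already measured on the planet below.
Leg 4: β = 0.637; γ = 1/√(1 − 0.637²) = 1/√0.5942 = 1.297; Δt_4 = 1.297 × 49.6 = 64.34 days.
Total: 388.4 + 165.0 + 331.0 + 64.34 days.

Δt = 949 days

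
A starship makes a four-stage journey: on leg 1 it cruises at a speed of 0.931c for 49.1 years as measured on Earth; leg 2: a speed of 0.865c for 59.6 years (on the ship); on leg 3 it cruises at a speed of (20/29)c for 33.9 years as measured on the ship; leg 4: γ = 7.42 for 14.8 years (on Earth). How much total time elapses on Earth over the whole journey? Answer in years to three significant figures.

Leg 1: 49.1 years is already measured on Earth.
Leg 2: γ = 1/√(1 − 0.865²) = 1/√0.2518 = 1.993; Δt_2 = 1.993 × 59.6 = 118.8 years.
Leg 3: γ = 1/√(1 − (20/29)²) = 29/21 ≈ 1.381; Δt_3 = 1.381 × 33.9 = 46.81 years.
Leg 4: 14.8 years is already measured on Earth.
Total: 49.10 + 118.8 + 46.81 + 14.80 years.

Δt = 229 years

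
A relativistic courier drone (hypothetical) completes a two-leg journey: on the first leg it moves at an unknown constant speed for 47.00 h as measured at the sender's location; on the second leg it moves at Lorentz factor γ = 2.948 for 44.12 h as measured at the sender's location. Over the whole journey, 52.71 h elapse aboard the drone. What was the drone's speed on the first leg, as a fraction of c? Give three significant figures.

Leg 1: speed unknown; τ_1 = 47.00/γ_1.
Leg 2: γ = 2.948; τ_2 = 44.12/2.948 = 14.97 h.
Total proper time: τ_1 + 14.97 = 52.71, so τ_1 = 52.71 − 14.97 = 37.74 h.
γ_1 = 47.00/37.74 = 1.245; β = √(1 − 1/γ²) = √0.3551.

β = 0.596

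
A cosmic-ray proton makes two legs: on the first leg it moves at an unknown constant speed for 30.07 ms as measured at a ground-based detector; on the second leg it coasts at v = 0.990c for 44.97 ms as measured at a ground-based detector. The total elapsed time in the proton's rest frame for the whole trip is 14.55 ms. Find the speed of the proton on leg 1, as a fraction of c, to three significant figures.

β = 0.962

Leg 1: speed unknown; τ_1 = 30.07/γ_1.
Leg 2: γ = 1/√(1 − 0.990²) = 1/√0.01990 = 7.089; τ_2 = 44.97/7.089 = 6.344 ms.
Total proper time: τ_1 + 6.344 = 14.55, so τ_1 = 14.55 − 6.344 = 8.206 ms.
γ_1 = 30.07/8.206 = 3.664; β = √(1 − 1/γ²) = √0.9255.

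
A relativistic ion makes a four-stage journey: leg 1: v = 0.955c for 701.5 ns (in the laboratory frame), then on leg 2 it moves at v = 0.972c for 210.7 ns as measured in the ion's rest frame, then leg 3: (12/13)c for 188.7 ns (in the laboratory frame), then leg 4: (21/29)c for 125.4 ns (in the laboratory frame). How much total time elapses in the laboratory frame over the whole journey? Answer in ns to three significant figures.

Leg 1: 701.5 ns is already measured in the laboratory frame.
Leg 2: γ = 1/√(1 − 0.972²) = 1/√0.05522 = 4.256; Δt_2 = 4.256 × 210.7 = 896.7 ns.
Leg 3: 188.7 ns is already measured in the laboratory frame.
Leg 4: 125.4 ns is already measured in the laboratory frame.
Total: 701.5 + 896.7 + 188.7 + 125.4 ns.

Δt = 1910 ns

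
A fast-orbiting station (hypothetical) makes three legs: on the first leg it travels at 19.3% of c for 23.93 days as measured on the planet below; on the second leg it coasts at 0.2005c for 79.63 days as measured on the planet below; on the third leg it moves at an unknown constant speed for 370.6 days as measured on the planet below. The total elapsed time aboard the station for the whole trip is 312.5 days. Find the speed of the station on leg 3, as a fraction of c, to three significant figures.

β = 0.822

Leg 1: β = 0.193; γ = 1/√(1 − 0.193²) = 1/√0.9628 = 1.019; τ_1 = 23.93/1.019 = 23.48 days.
Leg 2: γ = 1/√(1 − 0.2005²) = 1/√0.9598 = 1.021; τ_2 = 79.63/1.021 = 78.01 days.
Leg 3: speed unknown; τ_3 = 370.6/γ_3.
Total proper time: 23.48 + 78.01 + τ_3 = 312.5, so τ_3 = 312.5 − 101.5 = 211.0 days.
γ_3 = 370.6/211.0 = 1.756; β = √(1 − 1/γ²) = √0.6758.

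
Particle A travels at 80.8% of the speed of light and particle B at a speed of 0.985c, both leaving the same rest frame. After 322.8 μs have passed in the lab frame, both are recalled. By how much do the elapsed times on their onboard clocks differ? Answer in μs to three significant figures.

|τ_A − τ_B| = 134 μs

A: β = 0.808; γ = 1/√(1 − 0.808²) = 1/√0.3471 = 1.697; τ_A = 322.8/1.697 = 190.2 μs.
B: γ = 1/√(1 − 0.985²) = 1/√0.02977 = 5.795; τ_B = 322.8/5.795 = 55.70 μs.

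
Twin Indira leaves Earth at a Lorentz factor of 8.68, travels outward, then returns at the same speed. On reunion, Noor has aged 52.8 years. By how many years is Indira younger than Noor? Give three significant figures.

γ = 8.68
Indira's elapsed proper time: τ = 52.8/8.680 = 6.083 years.
Age gap = Δt − τ = 52.8 − 6.083 years.

Δt − τ = 46.7 years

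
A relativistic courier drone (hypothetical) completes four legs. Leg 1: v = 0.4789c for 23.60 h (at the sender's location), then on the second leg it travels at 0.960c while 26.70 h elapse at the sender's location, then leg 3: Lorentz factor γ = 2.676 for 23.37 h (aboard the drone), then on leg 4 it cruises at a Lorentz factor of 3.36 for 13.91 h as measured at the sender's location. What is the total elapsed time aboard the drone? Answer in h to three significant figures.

τ = 55.7 h

Leg 1: γ = 1/√(1 − 0.4789²) = 1/√0.7707 = 1.139; τ_1 = 23.60/1.139 = 20.72 h.
Leg 2: γ = 1/√(1 − 0.960²) = 25/7 ≈ 3.571; τ_2 = 26.70/3.571 = 7.476 h.
Leg 3: 23.37 h is already measured aboard the drone.
Leg 4: γ = 3.36; τ_4 = 13.91/3.360 = 4.140 h.
Total: 20.72 + 7.476 + 23.37 + 4.140 h.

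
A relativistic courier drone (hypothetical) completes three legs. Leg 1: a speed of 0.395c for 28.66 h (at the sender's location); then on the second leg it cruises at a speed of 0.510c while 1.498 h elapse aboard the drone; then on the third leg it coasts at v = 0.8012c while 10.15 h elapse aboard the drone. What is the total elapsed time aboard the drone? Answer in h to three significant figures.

τ = 38.0 h

Leg 1: γ = 1/√(1 − 0.395²) = 1/√0.8440 = 1.089; τ_1 = 28.66/1.089 = 26.33 h.
Leg 2: 1.498 h is already measured aboard the drone.
Leg 3: 10.15 h is already measured aboard the drone.
Total: 26.33 + 1.498 + 10.15 h.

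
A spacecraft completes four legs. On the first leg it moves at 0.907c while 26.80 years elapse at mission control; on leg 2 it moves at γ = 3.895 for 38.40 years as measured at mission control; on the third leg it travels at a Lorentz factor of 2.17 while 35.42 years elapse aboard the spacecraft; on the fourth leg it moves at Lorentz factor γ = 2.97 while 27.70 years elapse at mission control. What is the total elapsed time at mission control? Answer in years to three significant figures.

Δt = 170 years

Leg 1: 26.80 years is already measured at mission control.
Leg 2: 38.40 years is already measured at mission control.
Leg 3: γ = 2.17; Δt_3 = 2.170 × 35.42 = 76.86 years.
Leg 4: 27.70 years is already measured at mission control.
Total: 26.80 + 38.40 + 76.86 + 27.70 years.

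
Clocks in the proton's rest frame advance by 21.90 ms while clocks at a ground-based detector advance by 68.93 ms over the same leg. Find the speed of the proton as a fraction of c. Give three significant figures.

β = 0.948

The proper time is measured in the proton's rest frame (both events occur at the proton's location); Δt is measured at a ground-based detector. γ = Δt/τ = 68.93/21.90 = 3.147.
β = √(1 − 1/γ²) = √(1 − 0.1009) = √0.8991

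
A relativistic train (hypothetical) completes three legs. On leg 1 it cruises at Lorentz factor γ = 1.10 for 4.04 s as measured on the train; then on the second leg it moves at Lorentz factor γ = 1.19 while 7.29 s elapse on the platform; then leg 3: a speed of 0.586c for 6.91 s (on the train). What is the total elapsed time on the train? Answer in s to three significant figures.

Leg 1: 4.04 s is already measured on the train.
Leg 2: γ = 1.19; τ_2 = 7.29/1.190 = 6.126 s.
Leg 3: 6.91 s is already measured on the train.
Total: 4.040 + 6.126 + 6.910 s.

τ = 17.1 s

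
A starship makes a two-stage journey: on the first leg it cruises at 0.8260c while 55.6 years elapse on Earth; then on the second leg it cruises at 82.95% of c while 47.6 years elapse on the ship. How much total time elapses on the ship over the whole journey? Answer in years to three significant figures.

Leg 1: γ = 1/√(1 − 0.8260²) = 1/√0.3177 = 1.774; τ_1 = 55.6/1.774 = 31.34 years.
Leg 2: 47.6 years is already measured on the ship.
Total: 31.34 + 47.60 years.

τ = 78.9 years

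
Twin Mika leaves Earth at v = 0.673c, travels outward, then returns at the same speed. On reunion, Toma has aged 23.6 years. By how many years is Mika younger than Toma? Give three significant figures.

γ = 1/√(1 − 0.673²) = 1/√0.5471 = 1.352
Mika's elapsed proper time: τ = 23.6/1.352 = 17.46 years.
Age gap = Δt − τ = 23.6 − 17.46 years.

Δt − τ = 6.14 years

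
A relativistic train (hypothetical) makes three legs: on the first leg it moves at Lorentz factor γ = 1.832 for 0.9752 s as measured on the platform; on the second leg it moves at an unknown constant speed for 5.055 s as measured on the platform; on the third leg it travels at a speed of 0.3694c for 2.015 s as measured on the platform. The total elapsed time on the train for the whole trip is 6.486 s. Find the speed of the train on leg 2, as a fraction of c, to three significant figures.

β = 0.590

Leg 1: γ = 1.832; τ_1 = 0.9752/1.832 = 0.5323 s.
Leg 2: speed unknown; τ_2 = 5.055/γ_2.
Leg 3: γ = 1/√(1 − 0.3694²) = 1/√0.8635 = 1.076; τ_3 = 2.015/1.076 = 1.872 s.
Total proper time: 0.5323 + τ_2 + 1.872 = 6.486, so τ_2 = 6.486 − 2.405 = 4.081 s.
γ_2 = 5.055/4.081 = 1.239; β = √(1 − 1/γ²) = √0.3482.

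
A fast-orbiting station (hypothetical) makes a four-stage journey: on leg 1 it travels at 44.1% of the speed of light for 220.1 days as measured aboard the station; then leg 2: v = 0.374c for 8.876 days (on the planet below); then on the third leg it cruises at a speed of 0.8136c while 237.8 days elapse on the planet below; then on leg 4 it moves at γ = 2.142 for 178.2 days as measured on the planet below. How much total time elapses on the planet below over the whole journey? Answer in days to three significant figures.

Δt = 670 days

Leg 1: β = 0.441; γ = 1/√(1 − 0.441²) = 1/√0.8055 = 1.114; Δt_1 = 1.114 × 220.1 = 245.2 days.
Leg 2: 8.876 days is already measured on the planet below.
Leg 3: 237.8 days is already measured on the planet below.
Leg 4: 178.2 days is already measured on the planet below.
Total: 245.2 + 8.876 + 237.8 + 178.2 days.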